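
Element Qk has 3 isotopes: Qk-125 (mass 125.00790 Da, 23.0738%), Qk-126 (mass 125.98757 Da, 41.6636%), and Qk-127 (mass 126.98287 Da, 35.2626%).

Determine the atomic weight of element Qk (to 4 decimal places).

Average mass = Σ (abundance × isotope mass) = 0.230738 × 125.00790 + 0.416636 × 125.98757 + 0.352626 × 126.98287
= 28.844073 + 52.490957 + 44.777462 = 126.112492 Da

126.1125 Da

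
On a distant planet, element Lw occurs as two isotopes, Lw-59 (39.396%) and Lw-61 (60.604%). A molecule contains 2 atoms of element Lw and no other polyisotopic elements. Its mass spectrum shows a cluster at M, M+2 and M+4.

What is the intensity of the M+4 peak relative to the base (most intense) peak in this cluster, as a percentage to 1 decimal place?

76.9%

Term probabilities: M 0.1552, M+2 0.4775, M+4 0.3673. Base peak = M+2.
P(M+2) = C(2,1) × 0.39396^1 × 0.60604^1 = 2 × 0.39396 × 0.60604 = 0.477511 (base)
P(M+4) = C(2,2) × 0.39396^0 × 0.60604^2 = 1 × 1.0000 × 0.36728448 = 0.367284
Relative intensity = 0.367284 / 0.477511 × 100 = 76.9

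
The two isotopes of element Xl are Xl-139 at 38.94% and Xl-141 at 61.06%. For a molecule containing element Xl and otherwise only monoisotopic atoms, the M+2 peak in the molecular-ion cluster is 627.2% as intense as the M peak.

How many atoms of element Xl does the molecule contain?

4

The M+2/M ratio from n Xl atoms is n · q/p = n · 0.6106/0.3894.
n = 6.272 × 0.3894/0.6106 = 4.00 ≈ 4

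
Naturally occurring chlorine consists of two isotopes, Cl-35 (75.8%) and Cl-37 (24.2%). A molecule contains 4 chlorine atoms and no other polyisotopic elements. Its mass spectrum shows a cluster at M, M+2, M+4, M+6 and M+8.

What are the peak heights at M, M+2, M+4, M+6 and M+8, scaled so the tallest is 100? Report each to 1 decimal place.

The 4 Cl atoms are independent, so intensities follow the terms of (0.758 + 0.242)^4.
P(M) = 0.758^4 = 0.330124
P(M+2) = 4 × 0.758^3 × 0.242^1 = 0.421583
P(M+4) = 6 × 0.758^2 × 0.242^2 = 0.201893
P(M+6) = 4 × 0.758^1 × 0.242^3 = 0.042971
P(M+8) = 0.242^4 = 0.003430
The M+2 peak is largest (0.421583); scaling to 100 gives 78.3 : 100.0 : 47.9 : 10.2 : 0.8.

78.3 : 100.0 : 47.9 : 10.2 : 0.8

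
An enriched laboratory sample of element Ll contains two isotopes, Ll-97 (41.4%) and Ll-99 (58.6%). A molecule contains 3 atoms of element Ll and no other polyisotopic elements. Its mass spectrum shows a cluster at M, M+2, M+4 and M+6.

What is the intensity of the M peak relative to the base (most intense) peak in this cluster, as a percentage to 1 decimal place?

16.6%

(0.414 + 0.586)^3 gives M 0.0710, M+2 0.3013, M+4 0.4265, M+6 0.2012; the largest is M+4.
P(M+4) = C(3,2) × 0.414^1 × 0.586^2 = 3 × 0.4140 × 0.343396 = 0.426498 (base)
P(M) = C(3,0) × 0.414^3 × 0.586^0 = 1 × 0.07095794 × 1.0000 = 0.070958
Relative intensity = 0.070958 / 0.426498 × 100 = 16.6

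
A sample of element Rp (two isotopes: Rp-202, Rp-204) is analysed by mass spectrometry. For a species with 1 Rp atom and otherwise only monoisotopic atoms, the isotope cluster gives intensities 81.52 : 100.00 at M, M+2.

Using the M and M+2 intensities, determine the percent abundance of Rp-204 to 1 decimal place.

55.1%

If p is the fraction of Rp that is Rp-202, then I(M+2)/I(M) = [C(1,1)·p^0·(1−p)] / p^1 = 1·(1−p)/p = 100.00/81.52 = 1.2267
(1−p)/p = 1.2267/1 = 1.2267  ⇒  p = 1/(1 + 1.2267) = 0.4491
Rp-202: 44.9%, Rp-204: 55.1%.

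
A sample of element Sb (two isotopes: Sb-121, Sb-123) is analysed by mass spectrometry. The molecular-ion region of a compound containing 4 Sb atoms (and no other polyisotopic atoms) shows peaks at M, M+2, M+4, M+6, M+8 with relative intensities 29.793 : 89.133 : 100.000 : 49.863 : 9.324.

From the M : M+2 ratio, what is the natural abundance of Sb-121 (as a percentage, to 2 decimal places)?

Write p for the Sb-121 fraction. I(M+2)/I(M) = [C(4,1)·p^3·(1−p)] / p^4 = 4·(1−p)/p = 89.133/29.793 = 2.9917
(1−p)/p = 2.9917/4 = 0.7479  ⇒  p = 1/(1 + 0.7479) = 0.5721
Sb-121: 57.21%, Sb-123: 42.79%.

57.21%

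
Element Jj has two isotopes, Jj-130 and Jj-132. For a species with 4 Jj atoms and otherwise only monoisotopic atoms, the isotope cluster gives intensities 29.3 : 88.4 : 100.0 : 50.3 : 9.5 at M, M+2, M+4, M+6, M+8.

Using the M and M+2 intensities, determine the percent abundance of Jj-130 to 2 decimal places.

57.00%

Write p for the Jj-130 fraction. I(M+2)/I(M) = [C(4,1)·p^3·(1−p)] / p^4 = 4·(1−p)/p = 88.4/29.3 = 3.0171
(1−p)/p = 3.0171/4 = 0.7543  ⇒  p = 1/(1 + 0.7543) = 0.5700
Jj-130: 57.00%, Jj-132: 43.00%.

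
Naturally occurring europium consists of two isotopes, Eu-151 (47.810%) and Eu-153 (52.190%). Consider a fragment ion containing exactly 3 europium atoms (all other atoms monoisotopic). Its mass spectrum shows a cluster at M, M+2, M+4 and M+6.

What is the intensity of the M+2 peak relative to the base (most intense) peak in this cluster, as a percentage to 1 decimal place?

91.6%

Term probabilities: M 0.1093, M+2 0.3579, M+4 0.3907, M+6 0.1422. Base peak = M+4.
P(M+4) = C(3,2) × 0.47810^1 × 0.52190^2 = 3 × 0.4781 × 0.27237961 = 0.390674 (base)
P(M+2) = C(3,1) × 0.47810^2 × 0.52190^1 = 3 × 0.22857961 × 0.5219 = 0.357887
Relative intensity = 0.357887 / 0.390674 × 100 = 91.6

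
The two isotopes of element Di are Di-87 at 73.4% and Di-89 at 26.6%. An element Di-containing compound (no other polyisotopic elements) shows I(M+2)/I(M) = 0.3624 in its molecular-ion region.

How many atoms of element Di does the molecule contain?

1

For n independent Di atoms, I(M+2)/I(M) = n · (abundance Di-89) / (abundance Di-87) = n · 0.266/0.734.
n = 0.3624 × 0.734/0.266 = 1.00 ≈ 1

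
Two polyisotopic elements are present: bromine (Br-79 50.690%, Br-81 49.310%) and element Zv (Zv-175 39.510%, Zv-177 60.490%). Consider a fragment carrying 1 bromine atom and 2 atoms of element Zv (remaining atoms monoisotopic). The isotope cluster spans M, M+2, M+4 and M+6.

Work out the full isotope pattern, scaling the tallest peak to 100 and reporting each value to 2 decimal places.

18.79 : 75.80 : 100.00 : 42.84

Bromine pattern (n=1): 0.5069 : 0.4931
Element Zv pattern (n=2): 0.15610401 : 0.47799198 : 0.36590401
Convolve the two distributions (both contribute in 2-u steps):
  M: 0.5069×0.15610401 = 0.079129
  M+2: 0.5069×0.47799198 + 0.4931×0.15610401 = 0.319269
  M+4: 0.5069×0.36590401 + 0.4931×0.47799198 = 0.421175
  M+6: 0.4931×0.36590401 = 0.180427
Scale to base peak (0.421175) = 100: 18.79 : 75.80 : 100.00 : 42.84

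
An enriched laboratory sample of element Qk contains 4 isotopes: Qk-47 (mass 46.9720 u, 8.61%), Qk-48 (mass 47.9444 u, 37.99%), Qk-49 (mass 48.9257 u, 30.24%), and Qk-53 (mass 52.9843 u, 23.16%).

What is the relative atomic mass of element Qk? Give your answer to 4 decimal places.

49.3247 u

Weight each isotope mass by its fractional abundance: 0.0861 × 46.9720 + 0.3799 × 47.9444 + 0.3024 × 48.9257 + 0.2316 × 52.9843
= 4.04429 + 18.21408 + 14.79513 + 12.27116 = 49.32466 u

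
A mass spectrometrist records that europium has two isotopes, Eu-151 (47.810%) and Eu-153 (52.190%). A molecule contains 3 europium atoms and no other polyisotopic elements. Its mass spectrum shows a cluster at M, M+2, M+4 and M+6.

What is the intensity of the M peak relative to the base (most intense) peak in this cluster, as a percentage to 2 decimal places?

27.97%

Binomial terms of (0.47810 + 0.52190)^3: M 0.1093, M+2 0.3579, M+4 0.3907, M+6 0.1422 → M+4 is the base peak.
P(M+4) = C(3,2) × 0.47810^1 × 0.52190^2 = 3 × 0.4781 × 0.27237961 = 0.390674 (base)
P(M) = C(3,0) × 0.47810^3 × 0.52190^0 = 1 × 0.10928391 × 1.0000 = 0.109284
Relative intensity = 0.109284 / 0.390674 × 100 = 27.97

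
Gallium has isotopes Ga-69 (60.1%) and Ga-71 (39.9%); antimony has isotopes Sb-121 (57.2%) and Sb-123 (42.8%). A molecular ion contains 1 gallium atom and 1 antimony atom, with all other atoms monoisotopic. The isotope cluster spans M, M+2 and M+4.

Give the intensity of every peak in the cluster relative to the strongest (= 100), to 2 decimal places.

70.81 : 100.00 : 35.18

Gallium pattern (n=1): 0.6010 : 0.3990
Antimony pattern (n=1): 0.5720 : 0.4280
Convolve the two distributions (both contribute in 2-u steps):
  M: 0.6010×0.5720 = 0.343772
  M+2: 0.6010×0.4280 + 0.3990×0.5720 = 0.485456
  M+4: 0.3990×0.4280 = 0.170772
Scale to base peak (0.485456) = 100: 70.81 : 100.00 : 35.18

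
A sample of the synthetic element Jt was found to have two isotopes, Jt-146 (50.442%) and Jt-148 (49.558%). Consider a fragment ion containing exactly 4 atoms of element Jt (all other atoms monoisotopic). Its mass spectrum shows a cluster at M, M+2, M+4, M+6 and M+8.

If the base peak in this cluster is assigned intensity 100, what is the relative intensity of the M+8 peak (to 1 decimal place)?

(0.50442 + 0.49558)^4 gives M 0.0647, M+2 0.2544, M+4 0.3749, M+6 0.2456, M+8 0.0603; the largest is M+4.
P(M+4) = C(4,2) × 0.50442^2 × 0.49558^2 = 6 × 0.25443954 × 0.24559954 = 0.374941 (base)
P(M+8) = C(4,4) × 0.50442^0 × 0.49558^4 = 1 × 1.0000 × 0.06031913 = 0.060319
Relative intensity = 0.060319 / 0.374941 × 100 = 16.1

16.1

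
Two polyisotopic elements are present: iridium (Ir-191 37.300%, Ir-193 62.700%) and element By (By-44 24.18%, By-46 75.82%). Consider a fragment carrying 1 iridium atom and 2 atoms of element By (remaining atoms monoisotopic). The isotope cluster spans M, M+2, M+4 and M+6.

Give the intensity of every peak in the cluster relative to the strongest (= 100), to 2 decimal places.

4.91 : 39.03 : 100.00 : 81.12

Iridium pattern (n=1): 0.3730 : 0.6270
Element By pattern (n=2): 0.05846724 : 0.36666552 : 0.57486724
Convolve the two distributions (both contribute in 2-u steps):
  M: 0.3730×0.05846724 = 0.021808
  M+2: 0.3730×0.36666552 + 0.6270×0.05846724 = 0.173425
  M+4: 0.3730×0.57486724 + 0.6270×0.36666552 = 0.444325
  M+6: 0.6270×0.57486724 = 0.360442
Scale to base peak (0.444325) = 100: 4.91 : 39.03 : 100.00 : 81.12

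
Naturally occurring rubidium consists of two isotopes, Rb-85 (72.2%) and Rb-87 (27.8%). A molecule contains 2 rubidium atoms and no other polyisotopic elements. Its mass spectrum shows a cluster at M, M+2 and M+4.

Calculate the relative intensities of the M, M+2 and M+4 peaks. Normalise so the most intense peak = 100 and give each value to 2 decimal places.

Each Rb atom is independently Rb-85 (p = 0.722) or Rb-87 (q = 0.278); the cluster is the binomial expansion (p + q)^2.
P(M) = 0.722^2 = 0.521284
P(M+2) = 2 × 0.722^1 × 0.278^1 = 0.401432
P(M+4) = 0.278^2 = 0.077284
The M peak is largest (0.521284); scaling to 100 gives 100.00 : 77.01 : 14.83.

100.00 : 77.01 : 14.83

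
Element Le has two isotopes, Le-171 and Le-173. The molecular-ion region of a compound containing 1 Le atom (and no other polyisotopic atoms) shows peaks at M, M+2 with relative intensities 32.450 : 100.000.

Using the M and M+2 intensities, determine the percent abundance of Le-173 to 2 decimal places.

If p is the fraction of Le that is Le-171, then I(M+2)/I(M) = [C(1,1)·p^0·(1−p)] / p^1 = 1·(1−p)/p = 100.000/32.450 = 3.0817
(1−p)/p = 3.0817/1 = 3.0817  ⇒  p = 1/(1 + 3.0817) = 0.2450
Le-171: 24.50%, Le-173: 75.50%.

75.50%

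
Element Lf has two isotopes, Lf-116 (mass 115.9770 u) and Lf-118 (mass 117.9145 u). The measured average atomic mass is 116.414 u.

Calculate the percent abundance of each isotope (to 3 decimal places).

Lf-116: 77.445%, Lf-118: 22.555%

Writing the weighted mean with unknown fraction x of Lf-116:
115.9770·x + 117.9145·(1 − x) = 116.414
(115.9770 − 117.9145)·x = 116.414 − 117.9145
x = -1.5005 / -1.9375 = 0.77445 → 77.445% Lf-116, 22.555% Lf-118.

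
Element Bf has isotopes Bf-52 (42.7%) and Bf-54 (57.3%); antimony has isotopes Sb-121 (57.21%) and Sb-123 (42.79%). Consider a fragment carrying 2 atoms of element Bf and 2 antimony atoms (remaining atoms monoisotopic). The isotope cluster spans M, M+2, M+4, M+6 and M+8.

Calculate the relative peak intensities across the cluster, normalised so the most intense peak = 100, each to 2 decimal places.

Element Bf pattern (n=2): 0.182329 : 0.489342 : 0.328329
Antimony pattern (n=2): 0.32729841 : 0.48960318 : 0.18309841
Convolve the two distributions (both contribute in 2-u steps):
  M: 0.182329×0.32729841 = 0.059676
  M+2: 0.182329×0.48960318 + 0.489342×0.32729841 = 0.249430
  M+4: 0.182329×0.18309841 + 0.489342×0.48960318 + 0.328329×0.32729841 = 0.380429
  M+6: 0.489342×0.18309841 + 0.328329×0.48960318 = 0.250349
  M+8: 0.328329×0.18309841 = 0.060117
Scale to base peak (0.380429) = 100: 15.69 : 65.57 : 100.00 : 65.81 : 15.80

15.69 : 65.57 : 100.00 : 65.81 : 15.80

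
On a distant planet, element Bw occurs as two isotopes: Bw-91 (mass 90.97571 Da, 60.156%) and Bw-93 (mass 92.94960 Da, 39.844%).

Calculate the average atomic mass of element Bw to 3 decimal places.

Ar = Σ fᵢ·mᵢ = 0.60156 × 90.97571 + 0.39844 × 92.94960
= 54.727348 + 37.034839 = 91.762187 Da

91.762 Da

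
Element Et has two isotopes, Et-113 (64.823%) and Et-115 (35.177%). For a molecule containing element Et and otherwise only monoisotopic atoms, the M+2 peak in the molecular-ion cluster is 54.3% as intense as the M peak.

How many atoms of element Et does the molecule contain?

1

The M+2/M ratio from n Et atoms is n · q/p = n · 0.35177/0.64823.
n = 0.543 × 0.64823/0.35177 = 1.00 ≈ 1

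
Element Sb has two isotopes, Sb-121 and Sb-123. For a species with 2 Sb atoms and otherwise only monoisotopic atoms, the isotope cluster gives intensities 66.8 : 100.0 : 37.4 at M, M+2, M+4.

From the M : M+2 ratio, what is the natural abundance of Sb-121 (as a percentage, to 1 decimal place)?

57.2%

Write p for the Sb-121 fraction. I(M+2)/I(M) = [C(2,1)·p^1·(1−p)] / p^2 = 2·(1−p)/p = 100.0/66.8 = 1.4970
(1−p)/p = 1.4970/2 = 0.7485  ⇒  p = 1/(1 + 0.7485) = 0.5719
Sb-121: 57.2%, Sb-123: 42.8%.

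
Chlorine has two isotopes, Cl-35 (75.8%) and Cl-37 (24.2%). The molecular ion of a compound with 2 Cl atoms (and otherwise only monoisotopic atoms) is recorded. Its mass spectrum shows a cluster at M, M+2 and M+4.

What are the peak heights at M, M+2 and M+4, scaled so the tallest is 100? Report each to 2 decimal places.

100.00 : 63.85 : 10.19

Expanding (0.758 + 0.242)^2:
P(M) = 0.758^2 = 0.574564
P(M+2) = 2 × 0.758^1 × 0.242^1 = 0.366872
P(M+4) = 0.242^2 = 0.058564
The M peak is largest (0.574564); scaling to 100 gives 100.00 : 63.85 : 10.19.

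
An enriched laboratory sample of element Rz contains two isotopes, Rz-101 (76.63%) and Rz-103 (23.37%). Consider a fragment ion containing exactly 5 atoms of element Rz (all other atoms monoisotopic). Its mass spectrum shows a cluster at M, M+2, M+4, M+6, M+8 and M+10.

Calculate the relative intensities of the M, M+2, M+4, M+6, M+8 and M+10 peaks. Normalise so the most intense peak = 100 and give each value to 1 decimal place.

Expanding (0.7663 + 0.2337)^5:
P(M) = 0.7663^5 = 0.264237
P(M+2) = 5 × 0.7663^4 × 0.2337^1 = 0.402925
P(M+4) = 10 × 0.7663^3 × 0.2337^2 = 0.245762
P(M+6) = 10 × 0.7663^2 × 0.2337^3 = 0.074950
P(M+8) = 5 × 0.7663^1 × 0.2337^4 = 0.011429
P(M+10) = 0.2337^5 = 0.000697
The M+2 peak is largest (0.402925); scaling to 100 gives 65.6 : 100.0 : 61.0 : 18.6 : 2.8 : 0.2.

65.6 : 100.0 : 61.0 : 18.6 : 2.8 : 0.2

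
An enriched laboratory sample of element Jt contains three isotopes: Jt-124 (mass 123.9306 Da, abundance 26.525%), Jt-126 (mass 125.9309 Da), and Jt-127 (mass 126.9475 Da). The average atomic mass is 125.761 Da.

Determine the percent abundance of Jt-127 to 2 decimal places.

Let x and y be the fractions of Jt-126 and Jt-127. Then x + y = 1 − 0.26525 = 0.73475 and 125.9309x + 126.9475y = 125.761 − 0.26525×123.9306 = 92.88840835.
Substituting: 125.9309x + 126.9475(0.73475 − x) = 92.88840835
(125.9309 − 126.9475)x = -0.386267275  ⇒  x = 0.37996, y = 0.35479
Jt-126: 38.00%, Jt-127: 35.48%.

35.48%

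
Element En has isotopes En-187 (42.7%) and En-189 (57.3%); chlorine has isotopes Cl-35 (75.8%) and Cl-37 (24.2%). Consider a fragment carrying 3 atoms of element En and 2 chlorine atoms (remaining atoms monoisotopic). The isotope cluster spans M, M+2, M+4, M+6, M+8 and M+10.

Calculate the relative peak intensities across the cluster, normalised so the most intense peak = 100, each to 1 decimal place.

Element En pattern (n=3): 0.07785448 : 0.31342355 : 0.42058945 : 0.18813252
Chlorine pattern (n=2): 0.574564 : 0.366872 : 0.058564
Convolve the two distributions (both contribute in 2-u steps):
  M: 0.07785448×0.574564 = 0.044732
  M+2: 0.07785448×0.366872 + 0.31342355×0.574564 = 0.208645
  M+4: 0.07785448×0.058564 + 0.31342355×0.366872 + 0.42058945×0.574564 = 0.361201
  M+6: 0.31342355×0.058564 + 0.42058945×0.366872 + 0.18813252×0.574564 = 0.280752
  M+8: 0.42058945×0.058564 + 0.18813252×0.366872 = 0.093652
  M+10: 0.18813252×0.058564 = 0.011018
Scale to base peak (0.361201) = 100: 12.4 : 57.8 : 100.0 : 77.7 : 25.9 : 3.1

12.4 : 57.8 : 100.0 : 77.7 : 25.9 : 3.1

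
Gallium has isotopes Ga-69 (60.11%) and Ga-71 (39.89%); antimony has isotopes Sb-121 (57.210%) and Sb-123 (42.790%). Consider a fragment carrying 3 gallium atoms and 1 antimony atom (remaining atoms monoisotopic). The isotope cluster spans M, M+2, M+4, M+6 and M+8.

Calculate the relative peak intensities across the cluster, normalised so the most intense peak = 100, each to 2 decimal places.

Gallium pattern (n=3): 0.21719018 : 0.43239309 : 0.28694328 : 0.06347345
Antimony pattern (n=1): 0.5721 : 0.4279
Convolve the two distributions (both contribute in 2-u steps):
  M: 0.21719018×0.5721 = 0.124255
  M+2: 0.21719018×0.4279 + 0.43239309×0.5721 = 0.340308
  M+4: 0.43239309×0.4279 + 0.28694328×0.5721 = 0.349181
  M+6: 0.28694328×0.4279 + 0.06347345×0.5721 = 0.159096
  M+8: 0.06347345×0.4279 = 0.027160
Scale to base peak (0.349181) = 100: 35.58 : 97.46 : 100.00 : 45.56 : 7.78

35.58 : 97.46 : 100.00 : 45.56 : 7.78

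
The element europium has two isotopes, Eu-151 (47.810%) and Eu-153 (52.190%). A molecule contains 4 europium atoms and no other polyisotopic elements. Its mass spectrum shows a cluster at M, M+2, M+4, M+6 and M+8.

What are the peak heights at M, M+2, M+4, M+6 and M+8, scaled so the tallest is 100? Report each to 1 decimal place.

The 4 Eu atoms are independent, so intensities follow the terms of (0.47810 + 0.52190)^4.
P(M) = 0.47810^4 = 0.052249
P(M+2) = 4 × 0.47810^3 × 0.52190^1 = 0.228141
P(M+4) = 6 × 0.47810^2 × 0.52190^2 = 0.373563
P(M+6) = 4 × 0.47810^1 × 0.52190^3 = 0.271857
P(M+8) = 0.52190^4 = 0.074191
The M+4 peak is largest (0.373563); scaling to 100 gives 14.0 : 61.1 : 100.0 : 72.8 : 19.9.

14.0 : 61.1 : 100.0 : 72.8 : 19.9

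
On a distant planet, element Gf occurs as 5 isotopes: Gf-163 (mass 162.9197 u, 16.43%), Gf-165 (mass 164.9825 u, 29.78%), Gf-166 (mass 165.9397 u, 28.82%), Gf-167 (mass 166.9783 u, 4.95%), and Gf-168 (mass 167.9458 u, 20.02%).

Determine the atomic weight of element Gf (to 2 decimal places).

Weight each isotope mass by its fractional abundance: 0.1643 × 162.9197 + 0.2978 × 164.9825 + 0.2882 × 165.9397 + 0.0495 × 166.9783 + 0.2002 × 167.9458
= 26.76771 + 49.13179 + 47.82382 + 8.26543 + 33.62275 = 165.61150 u

165.61 u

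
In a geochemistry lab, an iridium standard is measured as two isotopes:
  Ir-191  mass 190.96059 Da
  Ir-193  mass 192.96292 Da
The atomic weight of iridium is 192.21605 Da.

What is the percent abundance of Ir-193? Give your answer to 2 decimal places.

62.70%

With x = fraction of Ir-191 (so Ir-193 is 1 − x):
190.96059·x + 192.96292·(1 − x) = 192.21605
(190.96059 − 192.96292)·x = 192.21605 − 192.96292
x = -0.74687 / -2.00233 = 0.37300 → 37.30% Ir-191, 62.70% Ir-193.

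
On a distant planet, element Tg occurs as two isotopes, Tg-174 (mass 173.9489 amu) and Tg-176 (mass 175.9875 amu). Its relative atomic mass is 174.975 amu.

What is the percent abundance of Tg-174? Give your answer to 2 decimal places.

49.67%

With x = fraction of Tg-174 (so Tg-176 is 1 − x):
173.9489·x + 175.9875·(1 − x) = 174.975
(173.9489 − 175.9875)·x = 174.975 − 175.9875
x = -1.0125 / -2.0386 = 0.49666 → 49.67% Tg-174, 50.33% Tg-176.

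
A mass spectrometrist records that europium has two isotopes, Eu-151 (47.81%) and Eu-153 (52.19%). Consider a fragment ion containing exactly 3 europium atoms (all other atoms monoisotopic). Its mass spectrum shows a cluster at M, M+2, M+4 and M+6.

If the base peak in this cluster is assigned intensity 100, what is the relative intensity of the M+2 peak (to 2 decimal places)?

91.61

(0.4781 + 0.5219)^3 gives M 0.1093, M+2 0.3579, M+4 0.3907, M+6 0.1422; the largest is M+4.
P(M+4) = C(3,2) × 0.4781^1 × 0.5219^2 = 3 × 0.4781 × 0.27237961 = 0.390674 (base)
P(M+2) = C(3,1) × 0.4781^2 × 0.5219^1 = 3 × 0.22857961 × 0.5219 = 0.357887
Relative intensity = 0.357887 / 0.390674 × 100 = 91.61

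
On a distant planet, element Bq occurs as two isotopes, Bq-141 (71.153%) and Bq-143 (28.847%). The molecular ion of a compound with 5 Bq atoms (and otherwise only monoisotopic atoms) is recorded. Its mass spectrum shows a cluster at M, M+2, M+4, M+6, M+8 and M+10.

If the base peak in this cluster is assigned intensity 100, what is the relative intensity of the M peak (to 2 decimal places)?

(0.71153 + 0.28847)^5 gives M 0.1824, M+2 0.3697, M+4 0.2998, M+6 0.1215, M+8 0.0246, M+10 0.0020; the largest is M+2.
P(M+2) = C(5,1) × 0.71153^4 × 0.28847^1 = 5 × 0.25631432 × 0.28847 = 0.369695 (base)
P(M) = C(5,0) × 0.71153^5 × 0.28847^0 = 1 × 0.18237533 × 1.0000 = 0.182375
Relative intensity = 0.182375 / 0.369695 × 100 = 49.33

49.33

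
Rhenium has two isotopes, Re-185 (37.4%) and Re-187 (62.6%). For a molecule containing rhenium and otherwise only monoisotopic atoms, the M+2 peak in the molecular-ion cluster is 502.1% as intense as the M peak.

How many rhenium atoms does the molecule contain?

The M+2/M ratio from n Re atoms is n · q/p = n · 0.626/0.374.
n = 5.021 × 0.374/0.626 = 3.00 ≈ 3

3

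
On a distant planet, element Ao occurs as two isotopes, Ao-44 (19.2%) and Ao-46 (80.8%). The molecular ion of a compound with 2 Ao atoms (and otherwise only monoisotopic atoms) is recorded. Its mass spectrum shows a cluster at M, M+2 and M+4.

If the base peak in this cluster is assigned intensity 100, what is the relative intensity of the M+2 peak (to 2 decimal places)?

47.52

(0.192 + 0.808)^2 gives M 0.0369, M+2 0.3103, M+4 0.6529; the largest is M+4.
P(M+4) = C(2,2) × 0.192^0 × 0.808^2 = 1 × 1.0000 × 0.652864 = 0.652864 (base)
P(M+2) = C(2,1) × 0.192^1 × 0.808^1 = 2 × 0.1920 × 0.8080 = 0.310272
Relative intensity = 0.310272 / 0.652864 × 100 = 47.52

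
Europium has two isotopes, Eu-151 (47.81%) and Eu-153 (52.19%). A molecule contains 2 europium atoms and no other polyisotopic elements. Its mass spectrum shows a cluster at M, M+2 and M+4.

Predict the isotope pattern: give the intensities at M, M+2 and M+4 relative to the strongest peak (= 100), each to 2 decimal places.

Expanding (0.4781 + 0.5219)^2:
P(M) = 0.4781^2 = 0.228580
P(M+2) = 2 × 0.4781^1 × 0.5219^1 = 0.499041
P(M+4) = 0.5219^2 = 0.272380
The M+2 peak is largest (0.499041); scaling to 100 gives 45.80 : 100.00 : 54.58.

45.80 : 100.00 : 54.58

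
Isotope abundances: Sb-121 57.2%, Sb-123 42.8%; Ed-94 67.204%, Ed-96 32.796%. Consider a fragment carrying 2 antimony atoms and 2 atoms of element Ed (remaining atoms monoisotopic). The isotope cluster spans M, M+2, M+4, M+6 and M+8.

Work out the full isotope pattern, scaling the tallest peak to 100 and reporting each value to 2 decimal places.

Antimony pattern (n=2): 0.327184 : 0.489632 : 0.183184
Element Ed pattern (n=2): 0.45163776 : 0.44080448 : 0.10755776
Convolve the two distributions (both contribute in 2-u steps):
  M: 0.327184×0.45163776 = 0.147769
  M+2: 0.327184×0.44080448 + 0.489632×0.45163776 = 0.365360
  M+4: 0.327184×0.10755776 + 0.489632×0.44080448 + 0.183184×0.45163776 = 0.333756
  M+6: 0.489632×0.10755776 + 0.183184×0.44080448 = 0.133412
  M+8: 0.183184×0.10755776 = 0.019703
Scale to base peak (0.365360) = 100: 40.44 : 100.00 : 91.35 : 36.52 : 5.39

40.44 : 100.00 : 91.35 : 36.52 : 5.39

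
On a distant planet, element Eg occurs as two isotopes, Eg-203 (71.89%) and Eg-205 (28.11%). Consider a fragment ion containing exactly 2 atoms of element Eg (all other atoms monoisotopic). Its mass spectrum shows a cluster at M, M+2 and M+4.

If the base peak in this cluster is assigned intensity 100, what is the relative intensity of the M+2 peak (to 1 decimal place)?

78.2

Binomial terms of (0.7189 + 0.2811)^2: M 0.5168, M+2 0.4042, M+4 0.0790 → M is the base peak.
P(M) = C(2,0) × 0.7189^2 × 0.2811^0 = 1 × 0.51681721 × 1.0000 = 0.516817 (base)
P(M+2) = C(2,1) × 0.7189^1 × 0.2811^1 = 2 × 0.7189 × 0.2811 = 0.404166
Relative intensity = 0.404166 / 0.516817 × 100 = 78.2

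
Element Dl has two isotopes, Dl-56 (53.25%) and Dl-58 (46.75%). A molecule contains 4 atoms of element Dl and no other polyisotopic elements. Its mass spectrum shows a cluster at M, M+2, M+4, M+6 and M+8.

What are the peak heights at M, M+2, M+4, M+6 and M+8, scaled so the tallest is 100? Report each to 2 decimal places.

21.62 : 75.94 : 100.00 : 58.53 : 12.85

Each Dl atom is independently Dl-56 (p = 0.5325) or Dl-58 (q = 0.4675); the cluster is the binomial expansion (p + q)^4.
P(M) = 0.5325^4 = 0.080404
P(M+2) = 4 × 0.5325^3 × 0.4675^1 = 0.282358
P(M+4) = 6 × 0.5325^2 × 0.4675^2 = 0.371838
P(M+6) = 4 × 0.5325^1 × 0.4675^3 = 0.217633
P(M+8) = 0.4675^4 = 0.047767
The M+4 peak is largest (0.371838); scaling to 100 gives 21.62 : 75.94 : 100.00 : 58.53 : 12.85.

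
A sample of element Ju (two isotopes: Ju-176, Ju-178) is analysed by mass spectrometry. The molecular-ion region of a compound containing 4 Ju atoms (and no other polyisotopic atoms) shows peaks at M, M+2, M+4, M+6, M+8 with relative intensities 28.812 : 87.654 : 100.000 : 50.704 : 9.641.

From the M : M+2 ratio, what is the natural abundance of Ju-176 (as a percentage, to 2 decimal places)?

56.80%

If p is the fraction of Ju that is Ju-176, then I(M+2)/I(M) = [C(4,1)·p^3·(1−p)] / p^4 = 4·(1−p)/p = 87.654/28.812 = 3.0423
(1−p)/p = 3.0423/4 = 0.7606  ⇒  p = 1/(1 + 0.7606) = 0.5680
Ju-176: 56.80%, Ju-178: 43.20%.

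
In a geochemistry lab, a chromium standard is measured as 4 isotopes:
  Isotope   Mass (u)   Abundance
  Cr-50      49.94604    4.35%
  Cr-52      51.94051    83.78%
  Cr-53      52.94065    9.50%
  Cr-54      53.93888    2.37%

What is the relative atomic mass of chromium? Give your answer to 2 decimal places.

52.00 u

The abundance-weighted mean is 0.0435 × 49.94604 + 0.8378 × 51.94051 + 0.0950 × 52.94065 + 0.0237 × 53.93888
= 2.172653 + 43.515759 + 5.029362 + 1.278351 = 51.996125 u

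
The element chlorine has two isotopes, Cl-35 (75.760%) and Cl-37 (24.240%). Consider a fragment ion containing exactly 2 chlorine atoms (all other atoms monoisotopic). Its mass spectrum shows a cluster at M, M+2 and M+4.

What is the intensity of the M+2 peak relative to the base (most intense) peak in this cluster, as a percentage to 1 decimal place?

64.0%

Term probabilities: M 0.5740, M+2 0.3673, M+4 0.0588. Base peak = M.
P(M) = C(2,0) × 0.75760^2 × 0.24240^0 = 1 × 0.57395776 × 1.0000 = 0.573958 (base)
P(M+2) = C(2,1) × 0.75760^1 × 0.24240^1 = 2 × 0.7576 × 0.2424 = 0.367284
Relative intensity = 0.367284 / 0.573958 × 100 = 64.0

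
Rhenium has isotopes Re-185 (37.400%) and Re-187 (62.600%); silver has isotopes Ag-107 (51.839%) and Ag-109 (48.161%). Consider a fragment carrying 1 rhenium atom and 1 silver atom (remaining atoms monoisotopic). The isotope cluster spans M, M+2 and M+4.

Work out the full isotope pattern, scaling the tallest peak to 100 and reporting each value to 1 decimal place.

38.4 : 100.0 : 59.7

Rhenium pattern (n=1): 0.3740 : 0.6260
Silver pattern (n=1): 0.51839 : 0.48161
Convolve the two distributions (both contribute in 2-u steps):
  M: 0.3740×0.51839 = 0.193878
  M+2: 0.3740×0.48161 + 0.6260×0.51839 = 0.504634
  M+4: 0.6260×0.48161 = 0.301488
Scale to base peak (0.504634) = 100: 38.4 : 100.0 : 59.7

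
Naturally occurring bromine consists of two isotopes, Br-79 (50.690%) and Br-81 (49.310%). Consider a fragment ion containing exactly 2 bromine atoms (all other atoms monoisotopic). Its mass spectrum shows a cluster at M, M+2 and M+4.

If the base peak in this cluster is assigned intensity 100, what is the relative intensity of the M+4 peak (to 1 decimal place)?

48.6

Binomial terms of (0.50690 + 0.49310)^2: M 0.2569, M+2 0.4999, M+4 0.2431 → M+2 is the base peak.
P(M+2) = C(2,1) × 0.50690^1 × 0.49310^1 = 2 × 0.5069 × 0.4931 = 0.499905 (base)
P(M+4) = C(2,2) × 0.50690^0 × 0.49310^2 = 1 × 1.0000 × 0.24314761 = 0.243148
Relative intensity = 0.243148 / 0.499905 × 100 = 48.6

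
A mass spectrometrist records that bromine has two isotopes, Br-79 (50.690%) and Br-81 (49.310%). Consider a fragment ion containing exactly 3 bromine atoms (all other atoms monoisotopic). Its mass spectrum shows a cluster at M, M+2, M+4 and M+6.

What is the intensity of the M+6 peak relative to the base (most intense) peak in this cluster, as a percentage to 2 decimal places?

Term probabilities: M 0.1302, M+2 0.3801, M+4 0.3698, M+6 0.1199. Base peak = M+2.
P(M+2) = C(3,1) × 0.50690^2 × 0.49310^1 = 3 × 0.25694761 × 0.4931 = 0.380103 (base)
P(M+6) = C(3,3) × 0.50690^0 × 0.49310^3 = 1 × 1.0000 × 0.11989609 = 0.119896
Relative intensity = 0.119896 / 0.380103 × 100 = 31.54

31.54%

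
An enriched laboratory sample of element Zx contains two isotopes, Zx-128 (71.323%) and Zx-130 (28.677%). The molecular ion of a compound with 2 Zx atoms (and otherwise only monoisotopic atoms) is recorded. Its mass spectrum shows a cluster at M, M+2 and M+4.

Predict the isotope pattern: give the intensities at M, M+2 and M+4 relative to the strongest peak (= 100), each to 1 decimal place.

100.0 : 80.4 : 16.2

Expanding (0.71323 + 0.28677)^2:
P(M) = 0.71323^2 = 0.508697
P(M+2) = 2 × 0.71323^1 × 0.28677^1 = 0.409066
P(M+4) = 0.28677^2 = 0.082237
The M peak is largest (0.508697); scaling to 100 gives 100.0 : 80.4 : 16.2.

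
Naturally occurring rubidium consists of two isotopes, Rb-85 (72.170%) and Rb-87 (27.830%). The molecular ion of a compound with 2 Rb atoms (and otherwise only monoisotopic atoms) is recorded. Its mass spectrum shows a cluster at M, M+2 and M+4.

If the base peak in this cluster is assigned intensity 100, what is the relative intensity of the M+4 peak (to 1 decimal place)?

14.9

Binomial terms of (0.72170 + 0.27830)^2: M 0.5209, M+2 0.4017, M+4 0.0775 → M is the base peak.
P(M) = C(2,0) × 0.72170^2 × 0.27830^0 = 1 × 0.52085089 × 1.0000 = 0.520851 (base)
P(M+4) = C(2,2) × 0.72170^0 × 0.27830^2 = 1 × 1.0000 × 0.07745089 = 0.077451
Relative intensity = 0.077451 / 0.520851 × 100 = 14.9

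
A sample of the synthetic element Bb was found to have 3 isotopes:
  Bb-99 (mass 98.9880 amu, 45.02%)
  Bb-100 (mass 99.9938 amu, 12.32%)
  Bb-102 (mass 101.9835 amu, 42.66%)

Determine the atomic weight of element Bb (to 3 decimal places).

100.390 amu

The abundance-weighted mean is 0.4502 × 98.9880 + 0.1232 × 99.9938 + 0.4266 × 101.9835
= 44.56440 + 12.31924 + 43.50616 = 100.38980 amu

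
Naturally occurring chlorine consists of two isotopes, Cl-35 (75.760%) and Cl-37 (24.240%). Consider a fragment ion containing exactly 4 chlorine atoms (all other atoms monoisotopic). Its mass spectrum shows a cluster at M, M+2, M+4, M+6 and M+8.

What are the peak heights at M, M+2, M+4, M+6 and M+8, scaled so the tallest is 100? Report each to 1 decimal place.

78.1 : 100.0 : 48.0 : 10.2 : 0.8

Each Cl atom is independently Cl-35 (p = 0.75760) or Cl-37 (q = 0.24240); the cluster is the binomial expansion (p + q)^4.
P(M) = 0.75760^4 = 0.329428
P(M+2) = 4 × 0.75760^3 × 0.24240^1 = 0.421612
P(M+4) = 6 × 0.75760^2 × 0.24240^2 = 0.202347
P(M+6) = 4 × 0.75760^1 × 0.24240^3 = 0.043162
P(M+8) = 0.24240^4 = 0.003452
The M+2 peak is largest (0.421612); scaling to 100 gives 78.1 : 100.0 : 48.0 : 10.2 : 0.8.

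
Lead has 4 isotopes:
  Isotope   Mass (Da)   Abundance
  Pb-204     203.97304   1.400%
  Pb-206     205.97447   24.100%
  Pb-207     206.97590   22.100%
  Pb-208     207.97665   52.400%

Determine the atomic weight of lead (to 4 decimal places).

207.2169 Da

Ar = Σ fᵢ·mᵢ = 0.01400 × 203.97304 + 0.24100 × 205.97447 + 0.22100 × 206.97590 + 0.52400 × 207.97665
= 2.855623 + 49.639847 + 45.741674 + 108.979765 = 207.216909 Da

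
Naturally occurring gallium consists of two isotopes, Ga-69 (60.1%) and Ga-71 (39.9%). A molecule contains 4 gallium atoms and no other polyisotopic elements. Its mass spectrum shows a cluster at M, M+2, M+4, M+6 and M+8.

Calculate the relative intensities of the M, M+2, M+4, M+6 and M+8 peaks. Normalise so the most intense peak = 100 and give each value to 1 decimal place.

37.7 : 100.0 : 99.6 : 44.1 : 7.3

Expanding (0.601 + 0.399)^4:
P(M) = 0.601^4 = 0.130466
P(M+2) = 4 × 0.601^3 × 0.399^1 = 0.346463
P(M+4) = 6 × 0.601^2 × 0.399^2 = 0.345021
P(M+6) = 4 × 0.601^1 × 0.399^3 = 0.152705
P(M+8) = 0.399^4 = 0.025345
The M+2 peak is largest (0.346463); scaling to 100 gives 37.7 : 100.0 : 99.6 : 44.1 : 7.3.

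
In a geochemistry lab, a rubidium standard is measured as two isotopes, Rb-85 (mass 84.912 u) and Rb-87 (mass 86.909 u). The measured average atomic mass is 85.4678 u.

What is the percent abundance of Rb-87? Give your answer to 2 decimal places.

Writing the weighted mean with unknown fraction x of Rb-85:
84.912·x + 86.909·(1 − x) = 85.4678
(84.912 − 86.909)·x = 85.4678 − 86.909
x = -1.4412 / -1.997 = 0.72168 → 72.17% Rb-85, 27.83% Rb-87.

27.83%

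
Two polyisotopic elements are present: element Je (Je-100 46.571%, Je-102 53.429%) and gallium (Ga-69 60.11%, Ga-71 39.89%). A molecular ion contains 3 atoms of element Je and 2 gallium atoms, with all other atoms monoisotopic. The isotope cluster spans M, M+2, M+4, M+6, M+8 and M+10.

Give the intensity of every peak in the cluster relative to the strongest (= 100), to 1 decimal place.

11.2 : 53.2 : 100.0 : 92.3 : 41.8 : 7.4

Element Je pattern (n=3): 0.10100589 : 0.34763975 : 0.39883284 : 0.15252152
Gallium pattern (n=2): 0.36132121 : 0.47955758 : 0.15912121
Convolve the two distributions (both contribute in 2-u steps):
  M: 0.10100589×0.36132121 = 0.036496
  M+2: 0.10100589×0.47955758 + 0.34763975×0.36132121 = 0.174048
  M+4: 0.10100589×0.15912121 + 0.34763975×0.47955758 + 0.39883284×0.36132121 = 0.326892
  M+6: 0.34763975×0.15912121 + 0.39883284×0.47955758 + 0.15252152×0.36132121 = 0.301689
  M+8: 0.39883284×0.15912121 + 0.15252152×0.47955758 = 0.136606
  M+10: 0.15252152×0.15912121 = 0.024269
Scale to base peak (0.326892) = 100: 11.2 : 53.2 : 100.0 : 92.3 : 41.8 : 7.4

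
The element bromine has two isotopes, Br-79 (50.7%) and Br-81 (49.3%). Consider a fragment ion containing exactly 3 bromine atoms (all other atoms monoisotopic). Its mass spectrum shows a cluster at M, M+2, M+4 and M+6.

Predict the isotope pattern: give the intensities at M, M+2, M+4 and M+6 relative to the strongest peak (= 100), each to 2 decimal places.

34.28 : 100.00 : 97.24 : 31.52

Expanding (0.507 + 0.493)^3:
P(M) = 0.507^3 = 0.130324
P(M+2) = 3 × 0.507^2 × 0.493^1 = 0.380175
P(M+4) = 3 × 0.507^1 × 0.493^2 = 0.369678
P(M+6) = 0.493^3 = 0.119823
The M+2 peak is largest (0.380175); scaling to 100 gives 34.28 : 100.00 : 97.24 : 31.52.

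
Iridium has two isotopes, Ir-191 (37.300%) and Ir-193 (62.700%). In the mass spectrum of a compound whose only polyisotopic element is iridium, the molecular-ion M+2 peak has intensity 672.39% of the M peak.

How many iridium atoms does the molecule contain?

The M+2/M ratio from n Ir atoms is n · q/p = n · 0.62700/0.37300.
n = 6.7239 × 0.37300/0.62700 = 4.00 ≈ 4

4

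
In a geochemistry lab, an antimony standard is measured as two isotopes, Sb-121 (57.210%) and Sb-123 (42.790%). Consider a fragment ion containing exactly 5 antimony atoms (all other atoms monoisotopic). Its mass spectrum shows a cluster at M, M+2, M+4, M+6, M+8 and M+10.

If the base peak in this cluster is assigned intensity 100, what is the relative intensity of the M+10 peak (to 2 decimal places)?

4.18

Binomial terms of (0.57210 + 0.42790)^5: M 0.0613, M+2 0.2292, M+4 0.3428, M+6 0.2564, M+8 0.0959, M+10 0.0143 → M+4 is the base peak.
P(M+4) = C(5,2) × 0.57210^3 × 0.42790^2 = 10 × 0.18724742 × 0.18309841 = 0.342847 (base)
P(M+10) = C(5,5) × 0.57210^0 × 0.42790^5 = 1 × 1.0000 × 0.01434536 = 0.014345
Relative intensity = 0.014345 / 0.342847 × 100 = 4.18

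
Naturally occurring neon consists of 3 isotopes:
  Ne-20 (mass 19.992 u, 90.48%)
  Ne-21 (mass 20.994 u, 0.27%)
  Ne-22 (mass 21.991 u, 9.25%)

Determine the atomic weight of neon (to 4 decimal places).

20.1796 u

Average mass = Σ (abundance × isotope mass) = 0.9048 × 19.992 + 0.0027 × 20.994 + 0.0925 × 21.991
= 18.08876 + 0.05668 + 2.03417 = 20.17961 u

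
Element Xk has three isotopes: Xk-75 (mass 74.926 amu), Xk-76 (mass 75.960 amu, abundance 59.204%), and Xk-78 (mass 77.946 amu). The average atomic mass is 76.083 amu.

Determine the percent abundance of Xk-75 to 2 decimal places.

22.76%

The remaining 40.796% is split between Xk-75 (fraction x) and Xk-78 (fraction 0.40796 − x).
Substituting: 74.926x + 77.946(0.40796 − x) = 31.1116416
(74.926 − 77.946)x = -0.68720856  ⇒  x = 0.22755, y = 0.18041
Xk-75: 22.76%, Xk-78: 18.04%.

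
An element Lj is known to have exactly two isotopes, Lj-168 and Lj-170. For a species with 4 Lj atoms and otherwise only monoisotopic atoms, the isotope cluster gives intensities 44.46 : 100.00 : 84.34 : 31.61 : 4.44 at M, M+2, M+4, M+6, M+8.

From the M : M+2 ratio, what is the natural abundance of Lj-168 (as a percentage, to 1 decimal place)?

64.0%

If p is the fraction of Lj that is Lj-168, then I(M+2)/I(M) = [C(4,1)·p^3·(1−p)] / p^4 = 4·(1−p)/p = 100.00/44.46 = 2.2492
(1−p)/p = 2.2492/4 = 0.5623  ⇒  p = 1/(1 + 0.5623) = 0.6401
Lj-168: 64.0%, Lj-170: 36.0%.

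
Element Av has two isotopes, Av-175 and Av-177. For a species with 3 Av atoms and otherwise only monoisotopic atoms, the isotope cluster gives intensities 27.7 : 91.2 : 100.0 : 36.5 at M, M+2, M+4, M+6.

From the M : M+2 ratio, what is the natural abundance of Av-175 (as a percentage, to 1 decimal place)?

Write p for the Av-175 fraction. I(M+2)/I(M) = [C(3,1)·p^2·(1−p)] / p^3 = 3·(1−p)/p = 91.2/27.7 = 3.2924
(1−p)/p = 3.2924/3 = 1.0975  ⇒  p = 1/(1 + 1.0975) = 0.4768
Av-175: 47.7%, Av-177: 52.3%.

47.7%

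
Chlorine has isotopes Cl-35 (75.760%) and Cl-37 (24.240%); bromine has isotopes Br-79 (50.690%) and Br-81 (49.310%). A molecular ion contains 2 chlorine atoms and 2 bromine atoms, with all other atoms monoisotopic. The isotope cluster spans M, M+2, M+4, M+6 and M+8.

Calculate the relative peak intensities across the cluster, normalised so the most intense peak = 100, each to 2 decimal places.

38.68 : 100.00 : 88.71 : 31.12 : 3.75

Chlorine pattern (n=2): 0.57395776 : 0.36728448 : 0.05875776
Bromine pattern (n=2): 0.25694761 : 0.49990478 : 0.24314761
Convolve the two distributions (both contribute in 2-u steps):
  M: 0.57395776×0.25694761 = 0.147477
  M+2: 0.57395776×0.49990478 + 0.36728448×0.25694761 = 0.381297
  M+4: 0.57395776×0.24314761 + 0.36728448×0.49990478 + 0.05875776×0.25694761 = 0.338261
  M+6: 0.36728448×0.24314761 + 0.05875776×0.49990478 = 0.118678
  M+8: 0.05875776×0.24314761 = 0.014287
Scale to base peak (0.381297) = 100: 38.68 : 100.00 : 88.71 : 31.12 : 3.75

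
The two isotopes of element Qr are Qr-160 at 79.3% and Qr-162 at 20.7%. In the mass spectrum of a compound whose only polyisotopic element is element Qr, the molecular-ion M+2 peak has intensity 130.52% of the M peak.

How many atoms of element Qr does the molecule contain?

5

With n Qr atoms, P(M+2)/P(M) = C(n,1)·p^(n−1)q / p^n = n·q/p = n · 0.207/0.793.
n = 1.3052 × 0.793/0.207 = 5.00 ≈ 5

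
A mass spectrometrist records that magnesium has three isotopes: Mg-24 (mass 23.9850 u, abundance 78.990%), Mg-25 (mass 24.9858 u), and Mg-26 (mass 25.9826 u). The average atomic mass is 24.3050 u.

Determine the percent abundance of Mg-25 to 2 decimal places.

The remaining 21.010% is split between Mg-25 (fraction x) and Mg-26 (fraction 0.21010 − x).
Substituting: 24.9858x + 25.9826(0.21010 − x) = 5.3592485
(24.9858 − 25.9826)x = -0.09969576  ⇒  x = 0.10002, y = 0.11008
Mg-25: 10.00%, Mg-26: 11.01%.

10.00%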